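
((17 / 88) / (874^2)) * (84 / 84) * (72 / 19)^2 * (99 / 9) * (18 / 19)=0.00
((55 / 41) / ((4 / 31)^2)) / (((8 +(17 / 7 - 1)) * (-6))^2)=235445 / 9351936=0.03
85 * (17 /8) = 1445 /8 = 180.62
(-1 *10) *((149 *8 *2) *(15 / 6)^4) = -931250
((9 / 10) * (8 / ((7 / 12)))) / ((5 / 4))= 1728 / 175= 9.87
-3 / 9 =-1 / 3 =-0.33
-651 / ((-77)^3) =0.00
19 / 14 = 1.36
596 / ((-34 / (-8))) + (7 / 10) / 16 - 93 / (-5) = 432151 / 2720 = 158.88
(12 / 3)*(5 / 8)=5 / 2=2.50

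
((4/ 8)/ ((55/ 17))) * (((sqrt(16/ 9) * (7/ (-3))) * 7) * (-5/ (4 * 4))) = 833/ 792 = 1.05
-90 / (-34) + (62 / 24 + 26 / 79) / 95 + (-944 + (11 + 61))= -1330949803 / 1531020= -869.32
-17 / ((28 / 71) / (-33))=39831 / 28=1422.54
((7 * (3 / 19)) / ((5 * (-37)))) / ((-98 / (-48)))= -72 / 24605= -0.00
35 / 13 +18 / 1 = 20.69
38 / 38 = 1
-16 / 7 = -2.29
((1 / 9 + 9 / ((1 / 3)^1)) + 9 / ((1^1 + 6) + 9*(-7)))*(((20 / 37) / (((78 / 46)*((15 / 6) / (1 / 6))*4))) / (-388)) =-312409 / 846544608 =-0.00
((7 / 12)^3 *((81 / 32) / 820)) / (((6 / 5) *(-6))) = -343 / 4030464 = -0.00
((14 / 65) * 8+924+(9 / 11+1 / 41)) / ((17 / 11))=599.54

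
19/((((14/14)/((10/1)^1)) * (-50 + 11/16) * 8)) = -380/789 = -0.48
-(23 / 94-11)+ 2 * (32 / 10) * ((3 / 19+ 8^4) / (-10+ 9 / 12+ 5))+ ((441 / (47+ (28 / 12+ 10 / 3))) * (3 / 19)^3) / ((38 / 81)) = -1013031933266683 / 164519836820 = -6157.51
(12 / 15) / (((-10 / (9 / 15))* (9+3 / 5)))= -1 / 200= -0.00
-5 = -5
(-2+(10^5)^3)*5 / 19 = 4999999999999990 / 19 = 263157894736841.58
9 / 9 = 1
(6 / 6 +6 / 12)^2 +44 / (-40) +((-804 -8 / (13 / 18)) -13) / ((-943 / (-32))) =-6607643 / 245180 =-26.95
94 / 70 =47 / 35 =1.34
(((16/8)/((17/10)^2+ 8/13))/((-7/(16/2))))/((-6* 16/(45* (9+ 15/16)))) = 258375/85064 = 3.04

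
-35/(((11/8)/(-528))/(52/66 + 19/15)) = 303744/11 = 27613.09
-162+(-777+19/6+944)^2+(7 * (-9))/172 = 11143405/387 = 28794.33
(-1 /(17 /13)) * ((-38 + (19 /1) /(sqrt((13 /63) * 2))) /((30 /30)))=494 /17 - 57 * sqrt(182) /34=6.44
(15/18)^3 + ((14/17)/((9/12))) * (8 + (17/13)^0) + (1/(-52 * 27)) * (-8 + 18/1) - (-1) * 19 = 468671/15912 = 29.45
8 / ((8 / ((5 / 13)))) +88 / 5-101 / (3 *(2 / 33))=-69877 / 130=-537.52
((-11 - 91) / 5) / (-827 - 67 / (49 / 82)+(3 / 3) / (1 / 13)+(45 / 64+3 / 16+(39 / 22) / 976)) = 0.02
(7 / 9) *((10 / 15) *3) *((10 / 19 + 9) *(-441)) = -124166 / 19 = -6535.05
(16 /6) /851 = 8 /2553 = 0.00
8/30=4/15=0.27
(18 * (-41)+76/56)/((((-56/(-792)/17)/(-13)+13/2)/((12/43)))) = -2707657524/85608313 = -31.63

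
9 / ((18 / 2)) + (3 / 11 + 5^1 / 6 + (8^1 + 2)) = 799 / 66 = 12.11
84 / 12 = 7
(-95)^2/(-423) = -9025/423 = -21.34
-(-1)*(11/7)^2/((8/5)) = 605/392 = 1.54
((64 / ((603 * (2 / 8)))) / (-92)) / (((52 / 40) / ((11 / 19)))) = -7040 / 3425643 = -0.00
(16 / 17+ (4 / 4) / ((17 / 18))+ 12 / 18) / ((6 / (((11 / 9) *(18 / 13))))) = 88 / 117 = 0.75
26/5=5.20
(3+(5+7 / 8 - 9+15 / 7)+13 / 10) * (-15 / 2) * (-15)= 41805 / 112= 373.26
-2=-2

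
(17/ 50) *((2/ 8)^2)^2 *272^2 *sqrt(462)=4913 *sqrt(462)/ 50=2112.02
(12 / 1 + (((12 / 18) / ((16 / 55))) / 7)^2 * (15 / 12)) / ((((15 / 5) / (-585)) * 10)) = -17808401 / 75264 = -236.61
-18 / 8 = -9 / 4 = -2.25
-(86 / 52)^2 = -1849 / 676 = -2.74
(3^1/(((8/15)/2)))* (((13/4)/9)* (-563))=-36595/16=-2287.19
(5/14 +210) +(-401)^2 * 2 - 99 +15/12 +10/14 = 9008029/28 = 321715.32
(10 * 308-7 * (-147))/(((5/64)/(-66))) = -17356416/5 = -3471283.20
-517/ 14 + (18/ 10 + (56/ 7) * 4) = -219/ 70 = -3.13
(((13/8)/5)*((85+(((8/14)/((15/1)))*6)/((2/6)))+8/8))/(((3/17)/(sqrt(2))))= 335257*sqrt(2)/2100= 225.77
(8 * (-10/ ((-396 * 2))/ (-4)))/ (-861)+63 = 10740119/ 170478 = 63.00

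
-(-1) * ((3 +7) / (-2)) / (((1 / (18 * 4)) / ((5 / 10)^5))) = -45 / 4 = -11.25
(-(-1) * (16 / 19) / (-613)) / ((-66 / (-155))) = -1240 / 384351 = -0.00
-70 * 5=-350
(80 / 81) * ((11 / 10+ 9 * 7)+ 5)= 5528 / 81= 68.25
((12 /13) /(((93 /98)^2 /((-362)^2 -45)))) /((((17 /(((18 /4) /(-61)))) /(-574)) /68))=17331783919296 /762073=22742944.47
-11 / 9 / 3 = -11 / 27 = -0.41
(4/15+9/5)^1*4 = 124/15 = 8.27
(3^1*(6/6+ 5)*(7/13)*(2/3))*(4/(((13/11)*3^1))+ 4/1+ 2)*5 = 38920/169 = 230.30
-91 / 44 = -2.07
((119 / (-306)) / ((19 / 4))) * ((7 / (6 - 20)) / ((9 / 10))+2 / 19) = 1078 / 29241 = 0.04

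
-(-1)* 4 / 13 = 4 / 13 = 0.31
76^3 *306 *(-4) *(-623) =334742026752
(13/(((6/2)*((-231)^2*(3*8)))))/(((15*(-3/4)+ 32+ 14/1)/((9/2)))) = 13/29668716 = 0.00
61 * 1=61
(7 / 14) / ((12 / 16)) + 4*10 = 122 / 3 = 40.67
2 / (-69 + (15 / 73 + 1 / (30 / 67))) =-4380 / 145769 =-0.03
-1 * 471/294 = -157/98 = -1.60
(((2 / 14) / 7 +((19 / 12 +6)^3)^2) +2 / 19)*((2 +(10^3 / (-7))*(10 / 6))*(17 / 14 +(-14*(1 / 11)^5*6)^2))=-30415651116541497204405030959 / 557863237195084541952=-54521698.31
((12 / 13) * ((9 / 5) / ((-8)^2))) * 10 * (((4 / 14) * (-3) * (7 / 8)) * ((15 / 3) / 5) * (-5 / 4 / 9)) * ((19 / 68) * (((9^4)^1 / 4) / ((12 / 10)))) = 9349425 / 905216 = 10.33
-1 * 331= -331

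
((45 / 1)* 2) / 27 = 10 / 3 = 3.33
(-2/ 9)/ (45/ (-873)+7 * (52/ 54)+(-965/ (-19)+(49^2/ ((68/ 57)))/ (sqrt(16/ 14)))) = 1169984728237056/ 324343538717604492631 - 10241689594396176 * sqrt(14)/ 324343538717604492631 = -0.00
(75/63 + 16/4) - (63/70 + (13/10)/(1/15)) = -1597/105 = -15.21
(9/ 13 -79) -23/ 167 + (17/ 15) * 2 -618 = -22605931/ 32565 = -694.18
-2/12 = -1/6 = -0.17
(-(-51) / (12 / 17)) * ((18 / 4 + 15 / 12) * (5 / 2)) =33235 / 32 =1038.59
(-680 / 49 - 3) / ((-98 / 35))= 4135 / 686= 6.03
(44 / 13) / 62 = 22 / 403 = 0.05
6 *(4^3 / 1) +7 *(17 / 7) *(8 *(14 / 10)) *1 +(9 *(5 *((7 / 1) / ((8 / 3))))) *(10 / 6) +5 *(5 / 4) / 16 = 246933 / 320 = 771.67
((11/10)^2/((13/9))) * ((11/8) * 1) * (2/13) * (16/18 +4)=14641/16900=0.87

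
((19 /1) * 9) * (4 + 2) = 1026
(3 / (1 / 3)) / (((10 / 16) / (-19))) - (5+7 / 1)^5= -1245528 / 5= -249105.60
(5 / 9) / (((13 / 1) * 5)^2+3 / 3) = 5 / 38034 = 0.00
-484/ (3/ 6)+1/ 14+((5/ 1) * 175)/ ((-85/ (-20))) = -181367/ 238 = -762.05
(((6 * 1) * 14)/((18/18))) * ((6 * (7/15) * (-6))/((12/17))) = -9996/5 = -1999.20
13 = 13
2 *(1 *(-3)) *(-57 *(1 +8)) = 3078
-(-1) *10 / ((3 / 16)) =160 / 3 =53.33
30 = 30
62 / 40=31 / 20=1.55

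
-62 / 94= -31 / 47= -0.66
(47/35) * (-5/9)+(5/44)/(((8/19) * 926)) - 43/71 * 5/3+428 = 621457900519/1457983296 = 426.24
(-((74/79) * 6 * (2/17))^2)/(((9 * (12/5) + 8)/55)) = -1465200/1803649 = -0.81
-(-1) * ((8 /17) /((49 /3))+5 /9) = 4381 /7497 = 0.58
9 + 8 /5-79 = -342 /5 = -68.40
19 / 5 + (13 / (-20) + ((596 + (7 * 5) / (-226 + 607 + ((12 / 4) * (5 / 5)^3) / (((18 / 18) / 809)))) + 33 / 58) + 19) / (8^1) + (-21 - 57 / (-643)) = 25030577071 / 418886208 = 59.76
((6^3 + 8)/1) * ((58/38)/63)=5.43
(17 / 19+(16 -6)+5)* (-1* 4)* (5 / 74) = -3020 / 703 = -4.30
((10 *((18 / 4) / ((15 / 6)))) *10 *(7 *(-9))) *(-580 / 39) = 2192400 / 13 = 168646.15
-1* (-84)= 84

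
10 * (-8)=-80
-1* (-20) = 20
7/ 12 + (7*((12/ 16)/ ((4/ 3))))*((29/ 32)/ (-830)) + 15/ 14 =14728993/ 8924160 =1.65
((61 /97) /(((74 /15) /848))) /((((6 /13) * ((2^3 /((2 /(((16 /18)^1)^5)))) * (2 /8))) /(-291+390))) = 1228476358395 /29401088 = 41783.36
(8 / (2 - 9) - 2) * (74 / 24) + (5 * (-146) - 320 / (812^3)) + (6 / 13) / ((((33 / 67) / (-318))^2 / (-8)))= -121576771265914345 / 78952900026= -1539864.54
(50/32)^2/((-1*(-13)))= 625/3328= 0.19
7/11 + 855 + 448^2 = 2217156/11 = 201559.64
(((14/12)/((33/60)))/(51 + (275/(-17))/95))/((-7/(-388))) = 626620/270897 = 2.31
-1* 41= -41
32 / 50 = 16 / 25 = 0.64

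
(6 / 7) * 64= 384 / 7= 54.86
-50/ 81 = -0.62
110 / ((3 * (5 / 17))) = 374 / 3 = 124.67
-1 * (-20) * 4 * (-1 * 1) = -80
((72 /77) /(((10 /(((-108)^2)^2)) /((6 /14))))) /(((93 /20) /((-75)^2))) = 110199605760000 /16709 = 6595224475.43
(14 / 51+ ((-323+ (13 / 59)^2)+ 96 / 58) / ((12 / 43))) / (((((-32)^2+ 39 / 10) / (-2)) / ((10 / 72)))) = 0.31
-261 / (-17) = 261 / 17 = 15.35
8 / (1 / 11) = 88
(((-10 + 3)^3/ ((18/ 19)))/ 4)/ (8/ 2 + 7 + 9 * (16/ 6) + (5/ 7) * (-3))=-45619/ 16560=-2.75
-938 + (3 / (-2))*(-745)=359 / 2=179.50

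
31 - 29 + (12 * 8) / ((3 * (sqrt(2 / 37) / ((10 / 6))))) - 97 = -95 + 80 * sqrt(74) / 3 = 134.40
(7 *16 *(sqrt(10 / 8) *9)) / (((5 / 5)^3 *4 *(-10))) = -28.17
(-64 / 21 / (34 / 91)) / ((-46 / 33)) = 2288 / 391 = 5.85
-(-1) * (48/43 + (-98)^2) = 413020/43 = 9605.12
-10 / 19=-0.53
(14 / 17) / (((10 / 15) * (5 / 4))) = 84 / 85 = 0.99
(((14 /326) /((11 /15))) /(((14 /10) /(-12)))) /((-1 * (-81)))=-100 /16137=-0.01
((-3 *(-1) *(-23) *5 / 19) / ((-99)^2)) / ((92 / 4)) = -5 / 62073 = -0.00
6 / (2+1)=2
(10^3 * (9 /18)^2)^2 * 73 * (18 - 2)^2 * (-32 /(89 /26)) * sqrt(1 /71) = -971776000000 * sqrt(71) /6319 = -1295826890.64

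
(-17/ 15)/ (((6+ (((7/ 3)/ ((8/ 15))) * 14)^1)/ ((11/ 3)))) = -748/ 12105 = -0.06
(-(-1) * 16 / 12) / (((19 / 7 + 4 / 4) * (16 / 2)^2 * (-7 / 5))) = -5 / 1248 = -0.00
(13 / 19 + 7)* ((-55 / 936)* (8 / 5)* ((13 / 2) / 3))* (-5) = 7.83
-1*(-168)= 168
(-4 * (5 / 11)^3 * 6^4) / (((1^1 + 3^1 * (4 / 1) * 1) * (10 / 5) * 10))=-32400 / 17303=-1.87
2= 2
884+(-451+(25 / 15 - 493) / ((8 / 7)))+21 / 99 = 145 / 44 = 3.30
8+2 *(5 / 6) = 29 / 3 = 9.67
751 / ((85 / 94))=70594 / 85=830.52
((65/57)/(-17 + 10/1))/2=-65/798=-0.08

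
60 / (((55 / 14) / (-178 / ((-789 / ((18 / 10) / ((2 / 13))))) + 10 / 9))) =2485784 / 43395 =57.28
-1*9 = -9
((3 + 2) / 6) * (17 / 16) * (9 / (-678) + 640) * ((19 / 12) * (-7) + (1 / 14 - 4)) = -15502916845 / 1822464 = -8506.57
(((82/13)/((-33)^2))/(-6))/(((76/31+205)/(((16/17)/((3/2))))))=-40672/13929681051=-0.00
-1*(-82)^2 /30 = -3362 /15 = -224.13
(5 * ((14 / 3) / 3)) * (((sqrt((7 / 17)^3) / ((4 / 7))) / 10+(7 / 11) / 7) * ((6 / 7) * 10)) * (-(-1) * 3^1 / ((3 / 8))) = 1960 * sqrt(119) / 867+1600 / 33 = 73.15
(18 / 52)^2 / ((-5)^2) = 81 / 16900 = 0.00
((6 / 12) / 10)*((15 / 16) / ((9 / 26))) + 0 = 13 / 96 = 0.14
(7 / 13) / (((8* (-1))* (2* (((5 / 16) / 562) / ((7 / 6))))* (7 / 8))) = -15736 / 195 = -80.70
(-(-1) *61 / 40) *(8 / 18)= 61 / 90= 0.68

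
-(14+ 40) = -54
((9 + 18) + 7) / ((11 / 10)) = 340 / 11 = 30.91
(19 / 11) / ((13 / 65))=8.64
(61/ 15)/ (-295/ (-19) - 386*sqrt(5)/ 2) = -4250053*sqrt(5)/ 1007211300 - 68381/ 201442260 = -0.01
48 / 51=16 / 17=0.94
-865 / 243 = -3.56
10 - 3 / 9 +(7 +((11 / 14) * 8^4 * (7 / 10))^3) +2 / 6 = 1429150369869 / 125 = 11433202958.95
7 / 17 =0.41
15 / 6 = 5 / 2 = 2.50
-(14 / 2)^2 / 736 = -49 / 736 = -0.07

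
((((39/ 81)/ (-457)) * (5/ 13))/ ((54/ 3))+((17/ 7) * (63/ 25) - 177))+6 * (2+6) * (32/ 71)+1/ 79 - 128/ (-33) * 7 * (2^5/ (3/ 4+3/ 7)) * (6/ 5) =2771367374617469/ 3768454606950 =735.41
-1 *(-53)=53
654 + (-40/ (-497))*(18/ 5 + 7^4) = 421222/ 497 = 847.53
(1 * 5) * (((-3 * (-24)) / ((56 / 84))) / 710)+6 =480 / 71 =6.76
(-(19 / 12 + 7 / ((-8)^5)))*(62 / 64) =-4824437 / 3145728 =-1.53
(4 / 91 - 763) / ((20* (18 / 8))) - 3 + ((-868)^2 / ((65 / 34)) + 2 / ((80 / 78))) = 2151680639 / 5460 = 394080.70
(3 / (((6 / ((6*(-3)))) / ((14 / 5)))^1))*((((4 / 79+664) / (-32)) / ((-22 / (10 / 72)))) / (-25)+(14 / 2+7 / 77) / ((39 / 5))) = -3166919 / 139040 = -22.78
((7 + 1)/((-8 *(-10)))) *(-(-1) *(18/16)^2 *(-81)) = -6561/640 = -10.25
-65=-65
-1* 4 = -4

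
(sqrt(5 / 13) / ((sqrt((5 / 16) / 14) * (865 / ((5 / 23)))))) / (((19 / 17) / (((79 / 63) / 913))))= 5372 * sqrt(182) / 56530420947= 0.00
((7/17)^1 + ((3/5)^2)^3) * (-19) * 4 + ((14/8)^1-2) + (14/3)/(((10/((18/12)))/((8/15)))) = -34.72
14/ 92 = 7/ 46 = 0.15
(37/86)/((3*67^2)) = 37/1158162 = 0.00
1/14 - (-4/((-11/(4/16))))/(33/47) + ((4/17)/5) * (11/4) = 0.07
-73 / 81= -0.90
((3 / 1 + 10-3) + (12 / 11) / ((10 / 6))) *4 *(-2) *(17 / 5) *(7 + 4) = -79696 / 25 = -3187.84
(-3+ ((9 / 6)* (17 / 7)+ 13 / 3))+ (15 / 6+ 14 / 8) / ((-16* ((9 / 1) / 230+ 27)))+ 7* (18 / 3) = 65426779 / 1393056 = 46.97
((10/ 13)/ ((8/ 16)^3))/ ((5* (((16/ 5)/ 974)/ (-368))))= -1792160/ 13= -137858.46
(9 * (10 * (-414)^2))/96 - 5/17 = 10926475/68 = 160683.46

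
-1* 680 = -680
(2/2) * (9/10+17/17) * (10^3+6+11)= 19323/10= 1932.30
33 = 33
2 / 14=1 / 7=0.14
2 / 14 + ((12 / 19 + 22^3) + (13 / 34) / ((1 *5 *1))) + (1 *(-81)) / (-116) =13965605807 / 1311380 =10649.55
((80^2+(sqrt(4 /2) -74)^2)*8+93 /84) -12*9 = 2657679 /28 -1184*sqrt(2) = 93242.68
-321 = -321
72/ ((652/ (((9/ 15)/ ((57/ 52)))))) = 0.06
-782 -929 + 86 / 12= -10223 / 6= -1703.83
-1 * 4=-4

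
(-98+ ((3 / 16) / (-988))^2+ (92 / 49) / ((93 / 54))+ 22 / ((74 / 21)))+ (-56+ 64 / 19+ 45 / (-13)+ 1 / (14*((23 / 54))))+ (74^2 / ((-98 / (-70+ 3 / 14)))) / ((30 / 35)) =4266665886194534447 / 969086275842048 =4402.77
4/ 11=0.36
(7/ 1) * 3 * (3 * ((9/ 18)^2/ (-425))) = -63/ 1700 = -0.04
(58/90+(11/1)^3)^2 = 3590885776/2025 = 1773276.93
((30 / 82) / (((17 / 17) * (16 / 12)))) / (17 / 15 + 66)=675 / 165148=0.00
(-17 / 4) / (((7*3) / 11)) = -187 / 84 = -2.23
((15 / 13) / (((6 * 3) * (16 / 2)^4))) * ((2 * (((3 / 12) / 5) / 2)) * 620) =155 / 319488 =0.00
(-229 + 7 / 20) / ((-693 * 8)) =4573 / 110880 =0.04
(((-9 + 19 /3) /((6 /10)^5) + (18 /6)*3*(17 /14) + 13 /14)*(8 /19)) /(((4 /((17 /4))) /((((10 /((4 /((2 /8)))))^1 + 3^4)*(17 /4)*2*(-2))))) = 21606775481 /1551312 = 13928.07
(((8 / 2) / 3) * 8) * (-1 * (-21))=224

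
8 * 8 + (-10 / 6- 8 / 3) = 179 / 3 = 59.67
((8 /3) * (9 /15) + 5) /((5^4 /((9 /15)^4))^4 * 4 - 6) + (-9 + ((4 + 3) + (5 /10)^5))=-14668330550193723213273717 /7450580596923807462573920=-1.97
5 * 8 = 40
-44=-44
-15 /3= -5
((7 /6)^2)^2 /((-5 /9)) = -2401 /720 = -3.33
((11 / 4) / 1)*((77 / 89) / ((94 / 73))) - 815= -27211329 / 33464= -813.15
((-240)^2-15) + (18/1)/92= 2648919/46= 57585.20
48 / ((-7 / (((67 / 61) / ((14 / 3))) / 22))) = -2412 / 32879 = -0.07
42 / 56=3 / 4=0.75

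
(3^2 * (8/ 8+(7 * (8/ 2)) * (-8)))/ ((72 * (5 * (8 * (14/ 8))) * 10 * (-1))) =223/ 5600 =0.04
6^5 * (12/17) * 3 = 279936/17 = 16466.82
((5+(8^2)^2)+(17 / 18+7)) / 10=410.89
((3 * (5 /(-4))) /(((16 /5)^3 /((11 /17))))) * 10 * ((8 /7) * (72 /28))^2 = -8353125 /1306144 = -6.40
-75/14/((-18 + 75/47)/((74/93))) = 43475/167307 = 0.26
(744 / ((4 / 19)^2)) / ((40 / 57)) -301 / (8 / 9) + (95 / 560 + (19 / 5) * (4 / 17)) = 56128019 / 2380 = 23583.20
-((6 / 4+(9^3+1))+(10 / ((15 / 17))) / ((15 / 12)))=-22217 / 30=-740.57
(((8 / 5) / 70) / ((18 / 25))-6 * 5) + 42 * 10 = 24572 / 63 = 390.03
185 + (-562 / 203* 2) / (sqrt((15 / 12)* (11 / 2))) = 185 - 2248* sqrt(110) / 11165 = 182.89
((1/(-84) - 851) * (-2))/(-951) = -71485/39942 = -1.79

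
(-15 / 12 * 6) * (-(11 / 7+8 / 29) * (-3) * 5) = -84375 / 406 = -207.82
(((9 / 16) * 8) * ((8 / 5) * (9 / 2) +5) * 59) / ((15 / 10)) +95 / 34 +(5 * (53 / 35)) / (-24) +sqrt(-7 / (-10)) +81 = sqrt(70) / 10 +32028307 / 14280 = 2243.72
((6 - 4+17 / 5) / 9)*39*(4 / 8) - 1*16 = -43 / 10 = -4.30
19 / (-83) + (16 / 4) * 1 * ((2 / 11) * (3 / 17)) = -1561 / 15521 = -0.10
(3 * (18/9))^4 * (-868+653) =-278640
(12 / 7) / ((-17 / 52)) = -624 / 119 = -5.24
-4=-4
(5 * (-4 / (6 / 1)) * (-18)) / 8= 15 / 2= 7.50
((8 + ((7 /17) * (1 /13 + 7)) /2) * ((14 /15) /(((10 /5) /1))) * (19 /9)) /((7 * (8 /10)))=19855 /11934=1.66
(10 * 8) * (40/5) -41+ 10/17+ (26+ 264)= 15123/17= 889.59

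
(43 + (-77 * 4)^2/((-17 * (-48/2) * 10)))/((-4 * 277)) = -8447/141270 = -0.06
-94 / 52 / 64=-47 / 1664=-0.03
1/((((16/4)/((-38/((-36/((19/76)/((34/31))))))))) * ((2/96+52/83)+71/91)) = 4448717/105580812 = 0.04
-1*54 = -54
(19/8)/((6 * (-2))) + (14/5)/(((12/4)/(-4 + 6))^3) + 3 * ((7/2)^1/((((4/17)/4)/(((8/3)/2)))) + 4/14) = 7242143/30240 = 239.49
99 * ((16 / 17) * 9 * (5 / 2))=35640 / 17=2096.47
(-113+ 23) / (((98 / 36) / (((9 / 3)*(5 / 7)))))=-24300 / 343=-70.85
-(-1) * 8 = 8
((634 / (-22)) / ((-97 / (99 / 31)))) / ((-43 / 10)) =-28530 / 129301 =-0.22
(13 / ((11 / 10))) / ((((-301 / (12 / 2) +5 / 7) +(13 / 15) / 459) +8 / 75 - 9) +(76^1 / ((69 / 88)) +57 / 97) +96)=139779958500 / 1598743735963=0.09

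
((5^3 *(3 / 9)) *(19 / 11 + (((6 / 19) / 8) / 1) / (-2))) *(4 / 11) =356875 / 13794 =25.87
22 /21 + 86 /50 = 1453 /525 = 2.77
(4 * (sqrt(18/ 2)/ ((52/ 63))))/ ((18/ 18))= 189/ 13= 14.54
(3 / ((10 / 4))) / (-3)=-2 / 5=-0.40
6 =6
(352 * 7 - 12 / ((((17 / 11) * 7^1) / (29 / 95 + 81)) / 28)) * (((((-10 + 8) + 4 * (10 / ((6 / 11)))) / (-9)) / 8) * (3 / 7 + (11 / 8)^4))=7592067835 / 31256064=242.90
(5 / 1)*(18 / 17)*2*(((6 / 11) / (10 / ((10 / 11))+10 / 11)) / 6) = 180 / 2227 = 0.08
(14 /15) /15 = 14 /225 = 0.06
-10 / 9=-1.11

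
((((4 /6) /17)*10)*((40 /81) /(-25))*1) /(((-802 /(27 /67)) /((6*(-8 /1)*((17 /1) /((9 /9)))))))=-256 /80601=-0.00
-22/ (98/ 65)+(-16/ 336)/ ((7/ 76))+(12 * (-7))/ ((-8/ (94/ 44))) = 47365/ 6468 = 7.32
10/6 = 5/3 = 1.67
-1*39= -39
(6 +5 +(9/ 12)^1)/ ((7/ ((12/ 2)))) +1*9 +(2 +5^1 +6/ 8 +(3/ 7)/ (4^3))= 1717/ 64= 26.83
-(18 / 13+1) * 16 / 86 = -248 / 559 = -0.44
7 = 7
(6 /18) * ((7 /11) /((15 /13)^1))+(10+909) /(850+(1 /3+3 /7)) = 11178811 /8843670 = 1.26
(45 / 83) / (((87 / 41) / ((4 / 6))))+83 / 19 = 207571 / 45733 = 4.54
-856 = -856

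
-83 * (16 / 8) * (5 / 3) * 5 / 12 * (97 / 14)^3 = -1893796475 / 49392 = -38342.17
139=139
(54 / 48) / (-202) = -9 / 1616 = -0.01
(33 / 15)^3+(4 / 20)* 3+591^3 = 25803135281 / 125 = 206425082.25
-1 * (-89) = 89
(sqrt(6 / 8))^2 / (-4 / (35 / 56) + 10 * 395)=0.00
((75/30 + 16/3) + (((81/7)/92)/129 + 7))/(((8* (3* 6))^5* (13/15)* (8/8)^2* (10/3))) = 1232375/14860002300788736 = 0.00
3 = 3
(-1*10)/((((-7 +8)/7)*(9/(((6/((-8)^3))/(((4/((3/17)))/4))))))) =35/2176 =0.02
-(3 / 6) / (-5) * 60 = 6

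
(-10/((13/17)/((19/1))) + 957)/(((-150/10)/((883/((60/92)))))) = -187066199/2925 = -63954.26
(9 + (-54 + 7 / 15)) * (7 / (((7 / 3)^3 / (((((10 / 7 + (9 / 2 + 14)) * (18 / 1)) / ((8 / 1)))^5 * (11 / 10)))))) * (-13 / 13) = 1650384853836095818683 / 337323212800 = 4892592004.38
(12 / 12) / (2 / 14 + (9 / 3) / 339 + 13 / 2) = 1582 / 10523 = 0.15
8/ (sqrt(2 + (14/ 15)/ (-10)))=40 *sqrt(429)/ 143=5.79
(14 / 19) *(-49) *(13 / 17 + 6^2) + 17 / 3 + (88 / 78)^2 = -648719485 / 491283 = -1320.46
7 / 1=7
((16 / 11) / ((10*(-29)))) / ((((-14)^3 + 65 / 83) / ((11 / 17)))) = 664 / 561248455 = 0.00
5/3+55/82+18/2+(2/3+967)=979.00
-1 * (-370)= 370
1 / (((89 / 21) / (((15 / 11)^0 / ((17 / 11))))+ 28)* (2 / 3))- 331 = -5282729 / 15962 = -330.96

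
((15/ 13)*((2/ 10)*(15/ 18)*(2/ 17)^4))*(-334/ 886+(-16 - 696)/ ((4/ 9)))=-28394120/ 480997439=-0.06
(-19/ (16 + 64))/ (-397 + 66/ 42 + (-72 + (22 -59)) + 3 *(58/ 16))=133/ 276390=0.00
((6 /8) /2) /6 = 1 /16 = 0.06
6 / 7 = 0.86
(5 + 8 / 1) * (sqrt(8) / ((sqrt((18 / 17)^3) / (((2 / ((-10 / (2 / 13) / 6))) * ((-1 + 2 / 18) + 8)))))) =-4352 * sqrt(17) / 405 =-44.31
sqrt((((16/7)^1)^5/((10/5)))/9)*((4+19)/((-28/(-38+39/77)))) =8499328*sqrt(14)/554631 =57.34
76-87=-11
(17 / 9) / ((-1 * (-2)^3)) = 17 / 72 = 0.24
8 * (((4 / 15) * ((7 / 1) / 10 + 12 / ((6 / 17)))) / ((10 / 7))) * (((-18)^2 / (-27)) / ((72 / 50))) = -19432 / 45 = -431.82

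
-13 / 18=-0.72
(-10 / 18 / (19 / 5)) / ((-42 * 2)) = 25 / 14364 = 0.00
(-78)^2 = 6084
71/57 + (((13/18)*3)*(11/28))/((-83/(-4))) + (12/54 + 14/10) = 2889979/993510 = 2.91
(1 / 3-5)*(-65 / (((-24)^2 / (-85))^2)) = 3287375 / 497664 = 6.61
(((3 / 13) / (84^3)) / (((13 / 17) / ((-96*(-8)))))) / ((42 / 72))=272 / 405769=0.00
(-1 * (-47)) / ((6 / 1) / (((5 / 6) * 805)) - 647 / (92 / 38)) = -378350 / 2151203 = -0.18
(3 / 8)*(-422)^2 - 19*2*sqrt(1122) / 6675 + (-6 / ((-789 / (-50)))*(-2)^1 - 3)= 35125891 / 526 - 38*sqrt(1122) / 6675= 66779.07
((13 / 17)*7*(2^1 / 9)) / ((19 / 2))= 364 / 2907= 0.13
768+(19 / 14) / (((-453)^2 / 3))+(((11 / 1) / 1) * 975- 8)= 10998518389 / 957642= 11485.00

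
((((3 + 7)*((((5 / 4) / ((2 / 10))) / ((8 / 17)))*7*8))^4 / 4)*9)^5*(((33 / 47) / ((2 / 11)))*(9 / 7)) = 7751810182595274318030278935555566699029269202525678494897221071369131095707416534423828125 / 100931731456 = 76802508693458654283984610000000000000000000000000000000000000000000000000000000.00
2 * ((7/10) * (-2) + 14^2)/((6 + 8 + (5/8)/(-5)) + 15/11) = 171248/6705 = 25.54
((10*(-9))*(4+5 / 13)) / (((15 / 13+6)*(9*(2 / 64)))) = -6080 / 31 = -196.13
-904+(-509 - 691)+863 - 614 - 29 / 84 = -155849 / 84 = -1855.35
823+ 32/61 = 50235/61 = 823.52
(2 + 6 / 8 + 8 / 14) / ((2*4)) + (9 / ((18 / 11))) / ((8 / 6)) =1017 / 224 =4.54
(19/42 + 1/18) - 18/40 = 73/1260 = 0.06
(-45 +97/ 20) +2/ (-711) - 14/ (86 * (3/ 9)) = -24850459/ 611460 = -40.64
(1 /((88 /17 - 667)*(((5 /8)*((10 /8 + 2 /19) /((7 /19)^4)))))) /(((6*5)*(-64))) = 40817 /2384571818100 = 0.00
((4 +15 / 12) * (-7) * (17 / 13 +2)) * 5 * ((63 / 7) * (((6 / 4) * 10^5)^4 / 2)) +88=-18000035156249999999998856 / 13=-1384618088942307692307604.00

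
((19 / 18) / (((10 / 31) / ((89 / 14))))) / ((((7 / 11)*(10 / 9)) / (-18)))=-5189679 / 9800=-529.56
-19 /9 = -2.11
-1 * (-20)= 20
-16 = -16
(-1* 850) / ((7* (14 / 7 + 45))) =-850 / 329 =-2.58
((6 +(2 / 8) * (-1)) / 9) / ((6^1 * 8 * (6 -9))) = -0.00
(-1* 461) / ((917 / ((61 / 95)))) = -28121 / 87115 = -0.32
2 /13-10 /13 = -8 /13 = -0.62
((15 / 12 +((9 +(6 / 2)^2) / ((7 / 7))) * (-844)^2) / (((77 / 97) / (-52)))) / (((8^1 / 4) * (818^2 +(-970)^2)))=-4974955109 / 19072592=-260.84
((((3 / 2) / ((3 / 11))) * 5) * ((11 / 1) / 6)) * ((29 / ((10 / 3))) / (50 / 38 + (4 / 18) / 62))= 18601209 / 55952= 332.45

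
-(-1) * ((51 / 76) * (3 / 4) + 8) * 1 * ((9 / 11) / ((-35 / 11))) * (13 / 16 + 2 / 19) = -1298187 / 646912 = -2.01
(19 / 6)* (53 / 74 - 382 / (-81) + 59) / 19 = 386207 / 35964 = 10.74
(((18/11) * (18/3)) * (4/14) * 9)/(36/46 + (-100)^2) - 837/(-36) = 823668873/35422772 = 23.25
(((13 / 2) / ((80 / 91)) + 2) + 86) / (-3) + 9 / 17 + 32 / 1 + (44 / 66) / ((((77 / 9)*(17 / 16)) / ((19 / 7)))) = 4092811 / 4398240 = 0.93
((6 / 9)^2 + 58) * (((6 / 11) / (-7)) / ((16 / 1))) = -263 / 924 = -0.28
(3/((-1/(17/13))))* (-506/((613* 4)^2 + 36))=12903/39080210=0.00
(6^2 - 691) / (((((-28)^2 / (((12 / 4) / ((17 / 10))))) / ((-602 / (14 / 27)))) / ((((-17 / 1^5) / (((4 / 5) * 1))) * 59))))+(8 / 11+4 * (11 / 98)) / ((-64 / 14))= -37015151563 / 17248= -2146054.71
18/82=9/41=0.22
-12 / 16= -3 / 4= -0.75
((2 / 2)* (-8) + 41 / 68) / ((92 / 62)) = -15593 / 3128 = -4.98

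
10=10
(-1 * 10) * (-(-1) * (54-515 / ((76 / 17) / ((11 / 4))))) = 399445 / 152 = 2627.93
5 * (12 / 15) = 4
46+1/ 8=369/ 8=46.12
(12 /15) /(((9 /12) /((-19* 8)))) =-2432 /15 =-162.13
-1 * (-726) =726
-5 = -5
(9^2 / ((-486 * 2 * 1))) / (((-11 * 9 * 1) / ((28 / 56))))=1 / 2376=0.00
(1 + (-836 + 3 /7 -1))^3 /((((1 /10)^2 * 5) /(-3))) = 12005938502940 /343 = 35002736160.17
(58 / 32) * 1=29 / 16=1.81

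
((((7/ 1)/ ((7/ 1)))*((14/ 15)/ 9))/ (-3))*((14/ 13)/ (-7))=28/ 5265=0.01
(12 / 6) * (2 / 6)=0.67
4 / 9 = 0.44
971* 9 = 8739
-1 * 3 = -3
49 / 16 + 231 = 3745 / 16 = 234.06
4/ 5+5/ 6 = 49/ 30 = 1.63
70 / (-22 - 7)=-70 / 29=-2.41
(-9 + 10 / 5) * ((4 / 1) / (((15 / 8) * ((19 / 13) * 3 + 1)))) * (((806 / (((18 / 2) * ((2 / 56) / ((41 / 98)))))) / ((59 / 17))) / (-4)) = 58425328 / 278775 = 209.58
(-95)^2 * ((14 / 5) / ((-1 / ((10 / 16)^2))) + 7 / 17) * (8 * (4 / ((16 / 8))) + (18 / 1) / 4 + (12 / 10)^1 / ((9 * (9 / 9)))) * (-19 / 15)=1575162491 / 9792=160862.18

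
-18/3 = -6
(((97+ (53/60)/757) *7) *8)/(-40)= -30840551/227100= -135.80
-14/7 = -2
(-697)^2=485809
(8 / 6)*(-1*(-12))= 16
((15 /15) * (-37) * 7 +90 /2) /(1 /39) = -8346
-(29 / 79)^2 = -841 / 6241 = -0.13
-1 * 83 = -83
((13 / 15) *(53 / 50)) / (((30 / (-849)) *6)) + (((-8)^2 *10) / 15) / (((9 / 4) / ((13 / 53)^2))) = -1210515449 / 379215000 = -3.19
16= 16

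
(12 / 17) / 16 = 3 / 68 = 0.04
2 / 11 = 0.18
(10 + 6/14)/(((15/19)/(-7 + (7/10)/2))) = -26353/300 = -87.84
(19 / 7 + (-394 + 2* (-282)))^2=44715969 / 49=912570.80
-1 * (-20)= 20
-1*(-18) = 18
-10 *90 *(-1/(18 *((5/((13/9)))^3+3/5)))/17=274625/3928836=0.07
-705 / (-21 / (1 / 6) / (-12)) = -470 / 7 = -67.14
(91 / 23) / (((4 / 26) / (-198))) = -117117 / 23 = -5092.04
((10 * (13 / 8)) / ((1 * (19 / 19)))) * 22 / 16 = 715 / 32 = 22.34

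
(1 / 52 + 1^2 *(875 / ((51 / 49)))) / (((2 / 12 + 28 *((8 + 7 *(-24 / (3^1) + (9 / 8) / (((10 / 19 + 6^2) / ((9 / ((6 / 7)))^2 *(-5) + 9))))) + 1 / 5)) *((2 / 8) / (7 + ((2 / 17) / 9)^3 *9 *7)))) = -172415150819697520 / 33777057965706081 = -5.10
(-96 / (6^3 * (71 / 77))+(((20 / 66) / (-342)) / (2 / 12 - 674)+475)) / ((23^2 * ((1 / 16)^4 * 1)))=1865696498221056 / 31736866733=58786.41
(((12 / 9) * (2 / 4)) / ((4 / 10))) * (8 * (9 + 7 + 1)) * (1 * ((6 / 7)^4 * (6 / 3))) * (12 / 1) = 7050240 / 2401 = 2936.38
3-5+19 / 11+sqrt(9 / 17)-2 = -25 / 11+3*sqrt(17) / 17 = -1.55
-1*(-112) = 112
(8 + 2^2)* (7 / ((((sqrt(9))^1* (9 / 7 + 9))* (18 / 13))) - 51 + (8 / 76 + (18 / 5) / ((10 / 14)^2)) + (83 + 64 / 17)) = 6764151643 / 13081500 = 517.08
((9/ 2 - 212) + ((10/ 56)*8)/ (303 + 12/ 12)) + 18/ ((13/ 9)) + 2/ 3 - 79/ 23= -188783695/ 954408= -197.80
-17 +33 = 16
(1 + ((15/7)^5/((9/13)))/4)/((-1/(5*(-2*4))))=11641030/16807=692.63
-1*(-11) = 11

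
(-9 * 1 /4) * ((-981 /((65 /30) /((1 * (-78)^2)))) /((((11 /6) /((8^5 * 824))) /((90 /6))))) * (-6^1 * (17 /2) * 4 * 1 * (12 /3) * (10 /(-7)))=122901856671655526400 /77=1596128008722799044.16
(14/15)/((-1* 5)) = -14/75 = -0.19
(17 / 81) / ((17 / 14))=14 / 81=0.17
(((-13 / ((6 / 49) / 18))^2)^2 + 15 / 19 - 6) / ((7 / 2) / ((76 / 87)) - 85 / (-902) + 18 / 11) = 182849119646928768 / 78659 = 2324579763878.63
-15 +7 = -8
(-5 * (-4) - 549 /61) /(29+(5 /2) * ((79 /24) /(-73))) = 38544 /101221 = 0.38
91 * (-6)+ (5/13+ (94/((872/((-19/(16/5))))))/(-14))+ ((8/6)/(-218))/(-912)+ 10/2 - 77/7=-551.57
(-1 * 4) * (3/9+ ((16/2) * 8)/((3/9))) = -2308/3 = -769.33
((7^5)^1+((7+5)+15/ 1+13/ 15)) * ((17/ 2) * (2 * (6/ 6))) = 4292891/ 15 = 286192.73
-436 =-436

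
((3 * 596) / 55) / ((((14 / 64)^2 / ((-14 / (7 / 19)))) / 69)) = -4800651264 / 2695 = -1781317.72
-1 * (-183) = 183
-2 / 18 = -1 / 9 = -0.11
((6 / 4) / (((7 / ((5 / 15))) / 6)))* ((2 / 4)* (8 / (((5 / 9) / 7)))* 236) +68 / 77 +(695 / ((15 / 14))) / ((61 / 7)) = 364458098 / 70455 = 5172.92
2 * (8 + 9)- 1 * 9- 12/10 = 119/5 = 23.80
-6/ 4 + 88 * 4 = 701/ 2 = 350.50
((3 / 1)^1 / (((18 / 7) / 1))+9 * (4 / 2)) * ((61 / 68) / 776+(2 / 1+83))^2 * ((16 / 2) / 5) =462720529384463 / 2088346368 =221572.69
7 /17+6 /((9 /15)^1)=177 /17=10.41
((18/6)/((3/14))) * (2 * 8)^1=224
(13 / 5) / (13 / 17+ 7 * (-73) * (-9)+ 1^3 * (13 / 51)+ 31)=663 / 1180910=0.00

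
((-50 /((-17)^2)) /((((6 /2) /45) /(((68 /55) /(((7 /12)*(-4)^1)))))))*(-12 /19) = -21600 /24871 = -0.87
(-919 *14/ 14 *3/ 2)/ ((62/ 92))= -63411/ 31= -2045.52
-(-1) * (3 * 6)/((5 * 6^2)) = 1/10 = 0.10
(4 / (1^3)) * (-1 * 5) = -20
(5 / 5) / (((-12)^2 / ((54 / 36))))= 1 / 96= 0.01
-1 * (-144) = 144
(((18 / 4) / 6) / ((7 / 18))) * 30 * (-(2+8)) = -4050 / 7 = -578.57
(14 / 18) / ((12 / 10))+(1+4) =305 / 54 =5.65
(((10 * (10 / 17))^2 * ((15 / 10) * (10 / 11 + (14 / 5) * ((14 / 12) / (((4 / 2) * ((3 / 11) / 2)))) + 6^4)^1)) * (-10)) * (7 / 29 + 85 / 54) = -9209884285000 / 7467471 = -1233333.79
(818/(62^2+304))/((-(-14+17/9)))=3681/226066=0.02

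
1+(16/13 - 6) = -49/13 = -3.77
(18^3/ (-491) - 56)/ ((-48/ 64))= 133312/ 1473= 90.50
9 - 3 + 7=13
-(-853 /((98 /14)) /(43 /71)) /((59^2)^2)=60563 /3647325661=0.00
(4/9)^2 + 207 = 16783/81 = 207.20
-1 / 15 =-0.07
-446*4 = -1784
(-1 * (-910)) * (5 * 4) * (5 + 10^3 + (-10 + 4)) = 18181800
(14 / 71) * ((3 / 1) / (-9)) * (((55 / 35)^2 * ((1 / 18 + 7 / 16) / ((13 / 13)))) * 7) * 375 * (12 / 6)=-15125 / 36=-420.14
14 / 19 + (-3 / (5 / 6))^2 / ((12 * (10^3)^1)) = 350513 / 475000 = 0.74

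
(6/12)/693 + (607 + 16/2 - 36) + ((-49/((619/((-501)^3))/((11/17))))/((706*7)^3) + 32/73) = 108546941055822534505/187331050395071352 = 579.44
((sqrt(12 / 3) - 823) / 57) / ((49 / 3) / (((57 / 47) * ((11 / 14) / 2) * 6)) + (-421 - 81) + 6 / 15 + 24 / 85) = 6908715 / 237718946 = 0.03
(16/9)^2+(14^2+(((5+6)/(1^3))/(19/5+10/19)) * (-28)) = 1420064/11097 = 127.97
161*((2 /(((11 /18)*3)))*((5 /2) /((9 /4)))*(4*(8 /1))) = 6244.85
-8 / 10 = -4 / 5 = -0.80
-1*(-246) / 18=41 / 3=13.67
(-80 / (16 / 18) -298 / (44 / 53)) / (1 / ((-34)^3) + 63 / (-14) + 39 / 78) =194102804 / 1729387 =112.24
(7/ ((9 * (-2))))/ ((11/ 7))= -49/ 198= -0.25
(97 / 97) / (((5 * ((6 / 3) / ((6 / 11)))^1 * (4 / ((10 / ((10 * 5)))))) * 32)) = 3 / 35200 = 0.00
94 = 94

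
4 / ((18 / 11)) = 22 / 9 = 2.44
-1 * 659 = -659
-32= -32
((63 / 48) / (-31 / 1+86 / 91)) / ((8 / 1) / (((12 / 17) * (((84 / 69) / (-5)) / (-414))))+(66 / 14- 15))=-343 / 151278320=-0.00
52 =52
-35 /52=-0.67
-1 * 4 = -4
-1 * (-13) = 13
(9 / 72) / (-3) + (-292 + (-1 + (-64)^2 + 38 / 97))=8854199 / 2328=3803.35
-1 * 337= -337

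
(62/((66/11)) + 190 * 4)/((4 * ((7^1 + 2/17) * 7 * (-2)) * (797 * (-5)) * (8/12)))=39287/54004720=0.00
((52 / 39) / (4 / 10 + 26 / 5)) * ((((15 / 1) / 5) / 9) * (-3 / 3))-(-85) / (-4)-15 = -9155 / 252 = -36.33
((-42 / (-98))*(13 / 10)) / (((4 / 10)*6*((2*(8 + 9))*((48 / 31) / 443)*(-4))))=-178529 / 365568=-0.49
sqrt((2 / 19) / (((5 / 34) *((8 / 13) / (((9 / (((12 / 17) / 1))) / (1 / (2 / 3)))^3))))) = 289 *sqrt(1235) / 380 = 26.73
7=7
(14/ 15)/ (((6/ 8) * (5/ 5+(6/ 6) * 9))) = 0.12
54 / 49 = 1.10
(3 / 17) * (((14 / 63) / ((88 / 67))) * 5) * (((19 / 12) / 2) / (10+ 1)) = 6365 / 592416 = 0.01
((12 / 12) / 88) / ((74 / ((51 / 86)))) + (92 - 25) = 67.00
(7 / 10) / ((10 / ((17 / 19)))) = 119 / 1900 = 0.06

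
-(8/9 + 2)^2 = -676/81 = -8.35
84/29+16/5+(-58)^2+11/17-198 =7820813/2465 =3172.74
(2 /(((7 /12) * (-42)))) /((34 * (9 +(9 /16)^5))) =-2097152 /7910362089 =-0.00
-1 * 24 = -24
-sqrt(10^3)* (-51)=1612.76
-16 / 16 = -1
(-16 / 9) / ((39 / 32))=-512 / 351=-1.46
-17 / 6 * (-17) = 289 / 6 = 48.17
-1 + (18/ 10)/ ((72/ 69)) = 0.72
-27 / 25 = -1.08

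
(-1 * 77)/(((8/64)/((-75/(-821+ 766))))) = -840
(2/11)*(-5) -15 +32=16.09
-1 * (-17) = 17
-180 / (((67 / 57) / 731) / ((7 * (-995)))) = 52237917900 / 67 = 779670416.42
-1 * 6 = -6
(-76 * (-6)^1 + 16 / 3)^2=1915456 / 9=212828.44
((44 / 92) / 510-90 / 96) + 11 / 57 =-1325773 / 1782960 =-0.74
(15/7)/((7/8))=120/49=2.45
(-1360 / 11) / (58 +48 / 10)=-3400 / 1727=-1.97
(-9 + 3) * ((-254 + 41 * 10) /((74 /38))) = -17784 /37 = -480.65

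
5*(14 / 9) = 70 / 9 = 7.78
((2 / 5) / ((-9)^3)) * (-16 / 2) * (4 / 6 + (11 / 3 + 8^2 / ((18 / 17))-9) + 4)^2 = 4631104 / 295245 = 15.69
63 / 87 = 21 / 29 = 0.72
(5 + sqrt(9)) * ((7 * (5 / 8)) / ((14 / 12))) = 30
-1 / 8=-0.12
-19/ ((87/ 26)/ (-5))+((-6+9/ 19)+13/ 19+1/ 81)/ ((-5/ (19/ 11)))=3883507/ 129195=30.06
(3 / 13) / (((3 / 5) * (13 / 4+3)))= 4 / 65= 0.06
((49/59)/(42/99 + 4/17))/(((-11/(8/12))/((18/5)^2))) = -269892/272875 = -0.99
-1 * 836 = -836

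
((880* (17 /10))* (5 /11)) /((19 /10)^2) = 68000 /361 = 188.37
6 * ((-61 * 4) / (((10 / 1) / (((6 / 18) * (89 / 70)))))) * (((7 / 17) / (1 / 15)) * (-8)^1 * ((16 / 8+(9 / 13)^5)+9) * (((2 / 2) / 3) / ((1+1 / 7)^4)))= 6750958834361 / 1009916960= 6684.67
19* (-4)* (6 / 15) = -30.40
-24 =-24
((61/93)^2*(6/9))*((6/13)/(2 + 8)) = 0.01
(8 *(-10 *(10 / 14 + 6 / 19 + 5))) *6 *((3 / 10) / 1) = -115488 / 133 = -868.33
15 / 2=7.50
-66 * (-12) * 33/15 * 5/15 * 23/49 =66792/245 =272.62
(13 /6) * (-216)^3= -21835008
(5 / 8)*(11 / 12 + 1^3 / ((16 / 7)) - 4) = -635 / 384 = -1.65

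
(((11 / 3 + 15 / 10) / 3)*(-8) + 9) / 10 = -43 / 90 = -0.48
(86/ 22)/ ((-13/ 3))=-129/ 143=-0.90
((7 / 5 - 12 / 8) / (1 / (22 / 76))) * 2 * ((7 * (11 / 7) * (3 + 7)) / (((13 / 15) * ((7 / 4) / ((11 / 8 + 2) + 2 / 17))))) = -45375 / 3094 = -14.67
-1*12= -12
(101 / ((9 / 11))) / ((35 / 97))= 107767 / 315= 342.12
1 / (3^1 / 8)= 8 / 3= 2.67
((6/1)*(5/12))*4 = 10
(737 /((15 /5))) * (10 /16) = 3685 /24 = 153.54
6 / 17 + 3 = 57 / 17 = 3.35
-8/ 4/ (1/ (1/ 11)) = -2/ 11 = -0.18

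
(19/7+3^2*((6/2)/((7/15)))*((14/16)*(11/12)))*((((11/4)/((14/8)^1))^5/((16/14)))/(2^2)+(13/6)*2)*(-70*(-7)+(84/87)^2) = 68697619973191/443079168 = 155045.93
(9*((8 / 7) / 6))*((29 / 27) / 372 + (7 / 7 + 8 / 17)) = 251593 / 99603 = 2.53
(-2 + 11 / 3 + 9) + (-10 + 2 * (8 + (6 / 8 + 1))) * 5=349 / 6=58.17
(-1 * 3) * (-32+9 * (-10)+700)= -1734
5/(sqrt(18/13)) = 5 * sqrt(26)/6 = 4.25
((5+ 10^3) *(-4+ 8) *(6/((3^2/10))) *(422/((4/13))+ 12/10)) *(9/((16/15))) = 620803575/2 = 310401787.50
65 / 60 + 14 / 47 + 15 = 9239 / 564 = 16.38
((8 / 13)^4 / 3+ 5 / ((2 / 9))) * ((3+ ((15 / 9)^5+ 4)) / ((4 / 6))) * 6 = 4030.21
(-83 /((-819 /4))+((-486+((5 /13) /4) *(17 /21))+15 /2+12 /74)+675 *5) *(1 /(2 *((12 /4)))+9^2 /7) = 173126211005 /5090904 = 34006.97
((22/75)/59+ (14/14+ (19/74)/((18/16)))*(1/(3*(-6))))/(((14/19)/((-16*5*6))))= 85016488/2062935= 41.21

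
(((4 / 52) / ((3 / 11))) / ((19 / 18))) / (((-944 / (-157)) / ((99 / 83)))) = 512919 / 9676472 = 0.05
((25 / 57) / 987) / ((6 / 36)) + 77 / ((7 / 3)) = 33.00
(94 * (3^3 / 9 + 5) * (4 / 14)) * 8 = 12032 / 7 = 1718.86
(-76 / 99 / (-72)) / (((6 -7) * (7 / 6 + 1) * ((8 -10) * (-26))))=-19 / 200772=-0.00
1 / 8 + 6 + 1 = 7.12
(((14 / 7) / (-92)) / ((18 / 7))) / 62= -7 / 51336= -0.00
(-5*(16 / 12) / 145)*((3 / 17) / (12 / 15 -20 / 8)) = 40 / 8381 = 0.00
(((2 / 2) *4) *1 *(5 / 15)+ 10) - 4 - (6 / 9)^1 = 20 / 3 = 6.67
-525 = -525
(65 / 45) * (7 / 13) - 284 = -2549 / 9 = -283.22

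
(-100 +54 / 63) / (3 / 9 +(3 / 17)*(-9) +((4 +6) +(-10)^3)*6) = 17697 / 1060514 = 0.02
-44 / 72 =-11 / 18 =-0.61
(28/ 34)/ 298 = 7/ 2533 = 0.00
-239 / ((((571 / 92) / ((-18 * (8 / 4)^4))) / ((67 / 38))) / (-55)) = -1075464.31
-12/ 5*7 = -84/ 5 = -16.80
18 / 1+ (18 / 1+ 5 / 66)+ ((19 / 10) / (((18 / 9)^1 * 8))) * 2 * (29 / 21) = 224247 / 6160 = 36.40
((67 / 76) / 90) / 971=67 / 6641640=0.00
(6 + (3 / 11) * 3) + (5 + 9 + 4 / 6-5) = 16.48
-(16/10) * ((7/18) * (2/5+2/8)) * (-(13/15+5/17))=26936/57375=0.47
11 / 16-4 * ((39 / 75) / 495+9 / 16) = -310207 / 198000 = -1.57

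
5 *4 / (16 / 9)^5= 295245 / 262144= 1.13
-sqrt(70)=-8.37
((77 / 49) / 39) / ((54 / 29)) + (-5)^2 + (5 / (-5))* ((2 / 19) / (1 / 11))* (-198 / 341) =223101673 / 8683038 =25.69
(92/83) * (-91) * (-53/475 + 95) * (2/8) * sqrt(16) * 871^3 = -249339172793989824/39425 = -6324392461483.57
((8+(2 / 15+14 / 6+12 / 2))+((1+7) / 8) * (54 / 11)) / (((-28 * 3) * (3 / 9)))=-3527 / 4620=-0.76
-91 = -91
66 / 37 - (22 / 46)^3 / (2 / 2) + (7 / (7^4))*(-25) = 1.60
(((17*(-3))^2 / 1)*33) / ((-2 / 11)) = -944163 / 2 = -472081.50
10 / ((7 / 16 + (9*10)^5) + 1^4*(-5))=160 / 94478399927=0.00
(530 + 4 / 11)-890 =-3956 / 11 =-359.64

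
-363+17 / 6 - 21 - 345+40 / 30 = -4349 / 6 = -724.83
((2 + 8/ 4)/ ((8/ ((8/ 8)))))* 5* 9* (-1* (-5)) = 225/ 2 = 112.50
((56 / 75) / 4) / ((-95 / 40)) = -112 / 1425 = -0.08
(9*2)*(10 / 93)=60 / 31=1.94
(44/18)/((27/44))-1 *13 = -2191/243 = -9.02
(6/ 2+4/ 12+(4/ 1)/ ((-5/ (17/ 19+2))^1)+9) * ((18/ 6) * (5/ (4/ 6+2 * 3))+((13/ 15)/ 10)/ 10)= 483637/ 21375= 22.63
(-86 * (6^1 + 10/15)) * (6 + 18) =-13760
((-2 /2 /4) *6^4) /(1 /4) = -1296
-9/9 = -1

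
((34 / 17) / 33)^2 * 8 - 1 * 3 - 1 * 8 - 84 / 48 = -55411 / 4356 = -12.72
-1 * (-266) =266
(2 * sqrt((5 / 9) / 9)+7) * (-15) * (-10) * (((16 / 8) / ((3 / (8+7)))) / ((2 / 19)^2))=90250 * sqrt(5) / 3+947625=1014893.38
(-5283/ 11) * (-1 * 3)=1440.82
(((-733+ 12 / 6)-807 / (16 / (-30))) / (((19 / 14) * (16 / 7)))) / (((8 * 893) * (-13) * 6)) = -306593 / 677594112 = -0.00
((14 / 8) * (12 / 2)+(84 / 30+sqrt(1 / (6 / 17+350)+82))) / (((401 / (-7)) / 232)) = -107996 / 2005-812 * sqrt(727241001) / 597089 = -90.54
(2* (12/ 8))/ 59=3/ 59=0.05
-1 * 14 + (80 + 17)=83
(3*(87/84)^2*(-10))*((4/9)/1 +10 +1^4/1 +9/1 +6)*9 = -214455/28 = -7659.11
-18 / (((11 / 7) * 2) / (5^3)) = -7875 / 11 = -715.91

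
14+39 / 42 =209 / 14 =14.93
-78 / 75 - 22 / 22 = -51 / 25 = -2.04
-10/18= -0.56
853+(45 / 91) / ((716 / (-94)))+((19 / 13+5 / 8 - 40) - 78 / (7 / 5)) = 98946857 / 130312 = 759.31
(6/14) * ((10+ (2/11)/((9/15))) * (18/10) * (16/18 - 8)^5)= -73014444032/505197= -144526.68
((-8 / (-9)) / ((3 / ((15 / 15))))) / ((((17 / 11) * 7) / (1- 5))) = -352 / 3213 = -0.11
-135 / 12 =-45 / 4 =-11.25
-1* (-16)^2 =-256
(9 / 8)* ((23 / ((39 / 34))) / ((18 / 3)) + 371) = 21899 / 52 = 421.13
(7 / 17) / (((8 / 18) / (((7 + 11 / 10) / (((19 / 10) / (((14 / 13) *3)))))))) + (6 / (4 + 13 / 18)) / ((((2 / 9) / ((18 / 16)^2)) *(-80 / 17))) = 603194283 / 53747200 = 11.22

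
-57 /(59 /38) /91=-2166 /5369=-0.40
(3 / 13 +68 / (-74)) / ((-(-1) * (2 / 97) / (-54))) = 866889 / 481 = 1802.26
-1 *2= -2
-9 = -9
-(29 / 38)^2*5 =-4205 / 1444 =-2.91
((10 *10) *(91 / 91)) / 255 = 20 / 51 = 0.39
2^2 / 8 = 1 / 2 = 0.50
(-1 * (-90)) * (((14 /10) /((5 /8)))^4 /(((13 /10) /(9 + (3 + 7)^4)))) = 3543604936704 /203125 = 17445439.69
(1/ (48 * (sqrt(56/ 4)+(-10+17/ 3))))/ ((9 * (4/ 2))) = -13/ 12384 - sqrt(14)/ 4128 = -0.00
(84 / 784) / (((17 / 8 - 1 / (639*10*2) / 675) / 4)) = 0.20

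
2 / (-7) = -2 / 7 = -0.29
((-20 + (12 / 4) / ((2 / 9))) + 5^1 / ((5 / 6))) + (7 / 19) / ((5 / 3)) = -53 / 190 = -0.28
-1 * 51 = -51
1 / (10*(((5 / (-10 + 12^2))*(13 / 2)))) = 134 / 325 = 0.41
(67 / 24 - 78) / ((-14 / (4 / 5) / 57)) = 6859 / 28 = 244.96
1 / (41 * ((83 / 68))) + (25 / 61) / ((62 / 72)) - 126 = -125.50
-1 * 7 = -7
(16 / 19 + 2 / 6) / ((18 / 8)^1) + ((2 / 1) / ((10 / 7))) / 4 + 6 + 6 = 132071 / 10260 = 12.87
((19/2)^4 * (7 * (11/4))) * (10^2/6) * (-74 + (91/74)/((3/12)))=-53434868025/296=-180523202.79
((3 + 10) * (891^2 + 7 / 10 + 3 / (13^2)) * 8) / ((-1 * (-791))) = 766662916 / 7345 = 104378.89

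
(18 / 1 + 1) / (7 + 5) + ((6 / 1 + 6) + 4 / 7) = 1189 / 84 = 14.15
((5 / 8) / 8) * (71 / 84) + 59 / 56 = 6019 / 5376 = 1.12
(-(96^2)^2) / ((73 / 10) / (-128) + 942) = -108716359680 / 1205687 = -90169.64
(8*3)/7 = 24/7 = 3.43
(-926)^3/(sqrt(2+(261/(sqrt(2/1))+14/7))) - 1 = -794022776 * sqrt(2)/sqrt(8+261 * sqrt(2)) - 1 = -57824793.53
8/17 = 0.47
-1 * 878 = -878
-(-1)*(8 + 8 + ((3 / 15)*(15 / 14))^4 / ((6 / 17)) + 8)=1844427 / 76832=24.01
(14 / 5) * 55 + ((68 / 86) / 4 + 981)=97627 / 86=1135.20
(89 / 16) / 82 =89 / 1312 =0.07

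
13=13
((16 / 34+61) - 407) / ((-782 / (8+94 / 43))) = 1286406 / 285821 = 4.50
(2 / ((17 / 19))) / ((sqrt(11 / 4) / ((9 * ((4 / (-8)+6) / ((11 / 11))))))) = 342 * sqrt(11) / 17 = 66.72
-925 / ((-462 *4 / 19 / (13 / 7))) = 228475 / 12936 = 17.66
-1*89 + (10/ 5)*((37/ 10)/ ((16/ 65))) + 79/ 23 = -55.50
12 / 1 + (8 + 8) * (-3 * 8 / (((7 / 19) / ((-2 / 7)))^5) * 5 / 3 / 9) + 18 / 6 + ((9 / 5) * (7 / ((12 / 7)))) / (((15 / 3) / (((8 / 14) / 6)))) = 4460029247437 / 127113862050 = 35.09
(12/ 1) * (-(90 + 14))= -1248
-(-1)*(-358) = -358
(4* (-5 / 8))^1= -5 / 2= -2.50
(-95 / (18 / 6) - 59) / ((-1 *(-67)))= -272 / 201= -1.35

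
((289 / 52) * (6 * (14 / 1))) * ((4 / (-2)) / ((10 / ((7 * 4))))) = -169932 / 65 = -2614.34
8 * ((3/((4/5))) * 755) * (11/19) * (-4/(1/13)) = -12955800/19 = -681884.21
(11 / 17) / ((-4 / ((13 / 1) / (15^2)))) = -143 / 15300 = -0.01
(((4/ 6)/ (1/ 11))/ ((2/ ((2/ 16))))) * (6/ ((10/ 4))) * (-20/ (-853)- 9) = -84227/ 8530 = -9.87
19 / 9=2.11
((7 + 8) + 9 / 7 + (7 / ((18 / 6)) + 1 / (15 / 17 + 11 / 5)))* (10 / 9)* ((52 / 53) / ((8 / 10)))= 33873775 / 1312227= 25.81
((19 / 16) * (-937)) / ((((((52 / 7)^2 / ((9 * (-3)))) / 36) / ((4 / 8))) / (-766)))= -81188462943 / 10816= -7506329.78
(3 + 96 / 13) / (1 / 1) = 135 / 13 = 10.38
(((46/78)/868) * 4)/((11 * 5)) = 23/465465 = 0.00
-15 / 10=-3 / 2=-1.50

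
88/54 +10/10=71/27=2.63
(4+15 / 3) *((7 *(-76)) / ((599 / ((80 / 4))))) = -95760 / 599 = -159.87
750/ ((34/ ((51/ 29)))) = 1125/ 29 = 38.79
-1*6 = -6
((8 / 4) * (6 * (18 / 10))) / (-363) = -36 / 605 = -0.06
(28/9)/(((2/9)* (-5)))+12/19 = -206/95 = -2.17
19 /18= 1.06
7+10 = 17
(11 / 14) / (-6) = -0.13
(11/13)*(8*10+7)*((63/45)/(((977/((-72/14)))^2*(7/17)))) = 21084624/3040174865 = 0.01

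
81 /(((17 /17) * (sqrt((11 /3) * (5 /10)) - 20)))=-9720 /2389 - 81 * sqrt(66) /2389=-4.34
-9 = -9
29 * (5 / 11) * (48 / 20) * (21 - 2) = 6612 / 11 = 601.09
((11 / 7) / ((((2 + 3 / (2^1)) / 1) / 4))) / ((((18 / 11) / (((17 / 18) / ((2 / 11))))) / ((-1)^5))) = -5.70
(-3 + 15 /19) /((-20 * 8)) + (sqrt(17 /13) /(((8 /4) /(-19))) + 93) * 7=989541 /1520 - 133 * sqrt(221) /26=574.97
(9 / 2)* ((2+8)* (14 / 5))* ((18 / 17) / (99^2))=28 / 2057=0.01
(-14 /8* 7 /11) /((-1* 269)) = 49 /11836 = 0.00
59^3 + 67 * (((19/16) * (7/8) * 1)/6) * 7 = 157793449/768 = 205460.22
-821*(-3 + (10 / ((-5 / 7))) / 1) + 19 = 13976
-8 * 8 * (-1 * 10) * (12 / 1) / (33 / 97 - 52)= -744960 / 5011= -148.66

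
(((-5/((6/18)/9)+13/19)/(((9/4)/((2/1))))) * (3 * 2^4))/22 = -14848/57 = -260.49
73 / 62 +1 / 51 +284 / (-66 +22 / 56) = -18191179 / 5808594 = -3.13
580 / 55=116 / 11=10.55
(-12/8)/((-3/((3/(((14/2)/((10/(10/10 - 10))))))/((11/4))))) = -20/231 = -0.09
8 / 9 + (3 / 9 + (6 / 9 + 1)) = 26 / 9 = 2.89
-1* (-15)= 15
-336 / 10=-168 / 5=-33.60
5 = 5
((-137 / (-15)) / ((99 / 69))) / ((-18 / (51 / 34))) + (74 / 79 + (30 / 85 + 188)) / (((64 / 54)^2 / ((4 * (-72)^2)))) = 2794340.61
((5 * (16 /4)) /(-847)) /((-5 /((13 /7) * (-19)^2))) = 18772 /5929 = 3.17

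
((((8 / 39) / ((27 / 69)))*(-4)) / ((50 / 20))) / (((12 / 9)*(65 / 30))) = -736 / 2535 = -0.29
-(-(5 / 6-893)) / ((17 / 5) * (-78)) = 26765 / 7956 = 3.36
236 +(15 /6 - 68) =170.50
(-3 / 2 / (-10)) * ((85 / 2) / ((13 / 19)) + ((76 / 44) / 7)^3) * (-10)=-2212437387 / 23739716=-93.20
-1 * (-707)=707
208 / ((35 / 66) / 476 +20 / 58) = 27071616 / 45025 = 601.26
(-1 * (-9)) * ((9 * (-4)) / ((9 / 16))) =-576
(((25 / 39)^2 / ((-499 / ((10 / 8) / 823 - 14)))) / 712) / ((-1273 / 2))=-9600625 / 377438965423728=-0.00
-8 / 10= -4 / 5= -0.80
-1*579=-579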